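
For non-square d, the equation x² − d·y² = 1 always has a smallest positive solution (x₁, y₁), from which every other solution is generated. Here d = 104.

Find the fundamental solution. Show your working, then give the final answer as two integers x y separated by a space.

51 5

[10; 5,20] for √104; ℓ=2 ⇒ convergent index 1
k=0  a_k=10  p_k/q_k = 10/1
k=1  a_k=5  p_k/q_k = 51/5
(x₁, y₁) = (51, 5);  51² − 104·5² = 1 ✓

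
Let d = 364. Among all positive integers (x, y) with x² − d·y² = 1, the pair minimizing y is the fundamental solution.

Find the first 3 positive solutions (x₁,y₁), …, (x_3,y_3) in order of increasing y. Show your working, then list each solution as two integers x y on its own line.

4954951 259710
49103078824801 2573700648420
486606699052048124551 25505121203178395130

√364 = [19; 12,1,2,3,1,8,1,3,2,1,12,38, …], period ℓ=12 (even) → k=11
a_0=19:  p_0=19·1+0=19,  q_0=19·0+1=1
…
a_2=1:  p_2=1·229+19=248,  q_2=1·12+1=13
a_3=2:  p_3=2·248+229=725,  q_3=2·13+12=38
…
a_5=1:  p_5=1·2423+725=3148,  q_5=1·127+38=165
…
a_7=1:  p_7=1·27607+3148=30755,  q_7=1·1447+165=1612
…
a_10=1:  p_10=1·270499+119872=390371,  q_10=1·14178+6283=20461
a_11=12:  p_11=12·390371+270499=4954951,  q_11=12·20461+14178=259710
→ (4954951, 259710).  Check: 4954951²=24551539412401, 364·259710²=24551539412400, difference 1.
(x_2, y_2) = (4954951·4954951 + 364·259710·259710, 4954951·259710 + 259710·4954951) = (49103078824801, 2573700648420)
(x_3, y_3) = (4954951·49103078824801 + 364·259710·2573700648420, 4954951·2573700648420 + 259710·49103078824801) = (486606699052048124551, 25505121203178395130)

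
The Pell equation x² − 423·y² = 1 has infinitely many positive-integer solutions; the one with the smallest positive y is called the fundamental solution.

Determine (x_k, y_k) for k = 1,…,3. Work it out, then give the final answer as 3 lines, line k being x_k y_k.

4607 224
42448897 2063936
391124132351 19017106080

[20; 1,1,3,4,3,1,1,40] for √423; ℓ=8 ⇒ convergent index 7
i=0: a=20 ⇒ p=20, q=1
i=1: a=1 ⇒ p=21, q=1
i=2: a=1 ⇒ p=41, q=2
…
i=4: a=4 ⇒ p=617, q=30
…
i=6: a=1 ⇒ p=2612, q=127
i=7: a=1 ⇒ p=4607, q=224
→ (4607, 224).  Check: 4607²=21224449, 423·224²=21224448, difference 1.
k=2:  x_2 = 4607·4607+423·224·224 = 42448897,  y_2 = 4607·224+224·4607 = 2063936
k=3:  x_3 = 4607·42448897+423·224·2063936 = 391124132351,  y_3 = 4607·2063936+224·42448897 = 19017106080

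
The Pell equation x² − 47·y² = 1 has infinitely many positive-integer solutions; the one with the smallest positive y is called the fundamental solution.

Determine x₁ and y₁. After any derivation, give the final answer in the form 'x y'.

48 7

√47 = [6; 1,5,1,12, …], period ℓ=4 (even) → k=3
i=0: a=6 ⇒ p=6, q=1
i=1: a=1 ⇒ p=7, q=1
i=2: a=5 ⇒ p=41, q=6
i=3: a=1 ⇒ p=48, q=7
(x₁, y₁) = (48, 7);  48² − 47·7² = 1 ✓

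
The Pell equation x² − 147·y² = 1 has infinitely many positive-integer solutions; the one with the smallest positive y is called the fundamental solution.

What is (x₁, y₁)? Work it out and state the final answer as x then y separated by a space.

d=147: √d = [12; 8,24] (ℓ=2, even), read p_1/q_1
i=0: a=12 ⇒ p=12, q=1
i=1: a=8 ⇒ p=97, q=8
fundamental: x₁=97, y₁=8  (since 9409 − 147·64 = 1)

97 8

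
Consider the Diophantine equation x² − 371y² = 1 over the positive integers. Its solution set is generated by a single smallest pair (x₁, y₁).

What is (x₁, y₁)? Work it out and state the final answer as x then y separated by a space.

1695 88

d=371: √d = [19; 3,1,4,1,3,38] (ℓ=6, even), read p_5/q_5
a_0=19:  p_0=19·1+0=19,  q_0=19·0+1=1
a_1=3:  p_1=3·19+1=58,  q_1=3·1+0=3
a_2=1:  p_2=1·58+19=77,  q_2=1·3+1=4
…
a_4=1:  p_4=1·366+77=443,  q_4=1·19+4=23
a_5=3:  p_5=3·443+366=1695,  q_5=3·23+19=88
fundamental: x₁=1695, y₁=88  (since 2873025 − 371·7744 = 1)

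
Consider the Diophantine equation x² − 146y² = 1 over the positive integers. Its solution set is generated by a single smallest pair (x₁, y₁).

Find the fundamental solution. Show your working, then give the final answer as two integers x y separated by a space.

[12; 12,24] for √146; ℓ=2 ⇒ convergent index 1
i=0: a=12 ⇒ p=12, q=1
i=1: a=12 ⇒ p=145, q=12
→ (145, 12).  Check: 145²=21025, 146·12²=21024, difference 1.

145 12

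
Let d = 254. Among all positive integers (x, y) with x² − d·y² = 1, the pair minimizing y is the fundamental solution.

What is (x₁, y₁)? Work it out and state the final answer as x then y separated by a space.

255 16

√254 = [15; 1,14,1,30, …], period ℓ=4 (even) → k=3
k=0  a_k=15  p_k/q_k = 15/1
…
k=2  a_k=14  p_k/q_k = 239/15
k=3  a_k=1  p_k/q_k = 255/16
(x₁, y₁) = (255, 16);  255² − 254·16² = 1 ✓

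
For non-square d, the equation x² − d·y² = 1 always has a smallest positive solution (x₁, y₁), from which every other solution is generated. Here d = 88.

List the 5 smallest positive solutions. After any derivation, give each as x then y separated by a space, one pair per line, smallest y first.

[9; 2,1,1,1,2,18] for √88; ℓ=6 ⇒ convergent index 5
a_0=9:  p_0=9·1+0=9,  q_0=9·0+1=1
a_1=2:  p_1=2·9+1=19,  q_1=2·1+0=2
…
a_4=1:  p_4=1·47+28=75,  q_4=1·5+3=8
a_5=2:  p_5=2·75+47=197,  q_5=2·8+5=21
→ (197, 21).  Check: 197²=38809, 88·21²=38808, difference 1.
n=2: (197,21)∘(197,21) = (197·197+88·21·21, 197·21+21·197) = (77617,8274)
n=3: (77617,8274)∘(197,21) = (197·77617+88·21·8274, 197·8274+21·77617) = (30580901,3259935)
n=4: (30580901,3259935)∘(197,21) = (197·30580901+88·21·3259935, 197·3259935+21·30580901) = (12048797377,1284406116)
n=5: (12048797377,1284406116)∘(197,21) = (197·12048797377+88·21·1284406116, 197·1284406116+21·12048797377) = (4747195585637,506052749769)

197 21
77617 8274
30580901 3259935
12048797377 1284406116
4747195585637 506052749769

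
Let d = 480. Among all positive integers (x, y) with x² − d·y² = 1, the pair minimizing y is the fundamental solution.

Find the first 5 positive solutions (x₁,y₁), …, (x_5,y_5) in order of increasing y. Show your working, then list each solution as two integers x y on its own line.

√480 = [21; 1,9,1,42, …], period ℓ=4 (even) → k=3
step 0: (21, 1)  from 21·(1,0) + (0,1)
step 1: (22, 1)  from 1·(21,1) + (1,0)
step 2: (219, 10)  from 9·(22,1) + (21,1)
step 3: (241, 11)  from 1·(219,10) + (22,1)
→ (241, 11).  Check: 241²=58081, 480·11²=58080, difference 1.
(241+11√480)^2 = 116161 + 5302√480
(241+11√480)^3 = 55989361 + 2555553√480
(241+11√480)^4 = 26986755841 + 1231771244√480
(241+11√480)^5 = 13007560326001 + 593711184055√480

241 11
116161 5302
55989361 2555553
26986755841 1231771244
13007560326001 593711184055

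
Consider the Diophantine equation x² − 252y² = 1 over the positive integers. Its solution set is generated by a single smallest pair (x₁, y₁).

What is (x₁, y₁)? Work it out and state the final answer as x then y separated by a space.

127 8

[15; 1,6,1,30] for √252; ℓ=4 ⇒ convergent index 3
step 0: (15, 1)  from 15·(1,0) + (0,1)
step 1: (16, 1)  from 1·(15,1) + (1,0)
step 2: (111, 7)  from 6·(16,1) + (15,1)
step 3: (127, 8)  from 1·(111,7) + (16,1)
(x₁, y₁) = (127, 8);  127² − 252·8² = 1 ✓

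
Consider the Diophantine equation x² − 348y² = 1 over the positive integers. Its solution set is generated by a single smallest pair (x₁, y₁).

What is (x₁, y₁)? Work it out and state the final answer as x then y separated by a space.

√348 = [18; 1,1,1,8,1,1,1,36, …], period ℓ=8 (even) → k=7
step 0: (18, 1)  from 18·(1,0) + (0,1)
step 1: (19, 1)  from 1·(18,1) + (1,0)
step 2: (37, 2)  from 1·(19,1) + (18,1)
…
step 6: (1026, 55)  from 1·(541,29) + (485,26)
step 7: (1567, 84)  from 1·(1026,55) + (541,29)
fundamental: x₁=1567, y₁=84  (since 2455489 − 348·7056 = 1)

1567 84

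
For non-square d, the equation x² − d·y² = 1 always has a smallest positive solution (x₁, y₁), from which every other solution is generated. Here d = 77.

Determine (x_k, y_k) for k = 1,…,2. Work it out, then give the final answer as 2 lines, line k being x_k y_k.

351 40
246401 28080

√77 = [8; 1,3,2,3,1,16, …], period ℓ=6 (even) → k=5
step 0: (8, 1)  from 8·(1,0) + (0,1)
step 1: (9, 1)  from 1·(8,1) + (1,0)
…
step 3: (79, 9)  from 2·(35,4) + (9,1)
step 4: (272, 31)  from 3·(79,9) + (35,4)
step 5: (351, 40)  from 1·(272,31) + (79,9)
(x₁, y₁) = (351, 40);  351² − 77·40² = 1 ✓
(351+40√77)^2 = 246401 + 28080√77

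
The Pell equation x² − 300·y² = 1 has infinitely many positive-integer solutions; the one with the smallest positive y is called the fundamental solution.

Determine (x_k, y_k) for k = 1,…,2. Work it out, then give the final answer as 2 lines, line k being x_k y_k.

1351 78
3650401 210756

d=300: √d = [17; 3,8,3,34] (ℓ=4, even), read p_3/q_3
step 0: (17, 1)  from 17·(1,0) + (0,1)
…
step 2: (433, 25)  from 8·(52,3) + (17,1)
step 3: (1351, 78)  from 3·(433,25) + (52,3)
(x₁, y₁) = (1351, 78);  1351² − 300·78² = 1 ✓
k=2:  x_2 = 1351·1351+300·78·78 = 3650401,  y_2 = 1351·78+78·1351 = 210756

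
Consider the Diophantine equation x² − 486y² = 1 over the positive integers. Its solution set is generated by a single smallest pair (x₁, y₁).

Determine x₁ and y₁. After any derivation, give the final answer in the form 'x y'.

485 22

[22; 22,44] for √486; ℓ=2 ⇒ convergent index 1
i=0: a=22 ⇒ p=22, q=1
i=1: a=22 ⇒ p=485, q=22
fundamental: x₁=485, y₁=22  (since 235225 − 486·484 = 1)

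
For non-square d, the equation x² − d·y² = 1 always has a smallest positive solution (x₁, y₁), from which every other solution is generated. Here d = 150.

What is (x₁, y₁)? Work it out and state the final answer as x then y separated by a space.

√150 → a₀=12, period (4,24); ℓ=2 even so k=1
k=0  a_k=12  p_k/q_k = 12/1
k=1  a_k=4  p_k/q_k = 49/4
fundamental: x₁=49, y₁=4  (since 2401 − 150·16 = 1)

49 4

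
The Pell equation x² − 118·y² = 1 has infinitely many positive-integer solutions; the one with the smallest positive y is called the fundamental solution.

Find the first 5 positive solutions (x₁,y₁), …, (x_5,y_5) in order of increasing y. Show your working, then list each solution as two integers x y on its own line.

306917 28254
188396089777 17343265836
115643925371868101 10645886241146970
70986173286526887819457 6534806934930865917144
43573726693046301732396700037 4011286680085707263143023126

√118 = [10; 1,6,3,2,10,2,3,6,1,20, …], period ℓ=10 (even) → k=9
step 0: (10, 1)  from 10·(1,0) + (0,1)
…
step 3: (239, 22)  from 3·(76,7) + (11,1)
…
step 6: (12112, 1115)  from 2·(5779,532) + (554,51)
…
step 8: (264802, 24377)  from 6·(42115,3877) + (12112,1115)
step 9: (306917, 28254)  from 1·(264802,24377) + (42115,3877)
fundamental: x₁=306917, y₁=28254  (since 94198044889 − 118·798288516 = 1)
(306917+28254√118)^2 = 188396089777 + 17343265836√118
(306917+28254√118)^3 = 115643925371868101 + 10645886241146970√118
(306917+28254√118)^4 = 70986173286526887819457 + 6534806934930865917144√118
(306917+28254√118)^5 = 43573726693046301732396700037 + 4011286680085707263143023126√118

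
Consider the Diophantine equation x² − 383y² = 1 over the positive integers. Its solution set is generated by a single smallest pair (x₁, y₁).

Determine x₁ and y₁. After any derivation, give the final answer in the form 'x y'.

√383 → a₀=19, period (1,1,3,19,3,1,1,38); ℓ=8 even so k=7
step 0: (19, 1)  from 19·(1,0) + (0,1)
step 1: (20, 1)  from 1·(19,1) + (1,0)
step 2: (39, 2)  from 1·(20,1) + (19,1)
step 3: (137, 7)  from 3·(39,2) + (20,1)
step 4: (2642, 135)  from 19·(137,7) + (39,2)
step 5: (8063, 412)  from 3·(2642,135) + (137,7)
step 6: (10705, 547)  from 1·(8063,412) + (2642,135)
step 7: (18768, 959)  from 1·(10705,547) + (8063,412)
(x₁, y₁) = (18768, 959);  18768² − 383·959² = 1 ✓

18768 959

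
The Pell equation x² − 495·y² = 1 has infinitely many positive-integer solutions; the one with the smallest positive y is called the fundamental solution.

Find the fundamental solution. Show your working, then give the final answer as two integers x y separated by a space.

√495 → a₀=22, period (4,44); ℓ=2 even so k=1
a_0=22:  p_0=22·1+0=22,  q_0=22·0+1=1
a_1=4:  p_1=4·22+1=89,  q_1=4·1+0=4
fundamental: x₁=89, y₁=4  (since 7921 − 495·16 = 1)

89 4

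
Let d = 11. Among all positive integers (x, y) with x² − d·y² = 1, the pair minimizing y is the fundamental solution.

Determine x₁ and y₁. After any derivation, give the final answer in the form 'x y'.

10 3

√11 = [3; 3,6, …], period ℓ=2 (even) → k=1
step 0: (3, 1)  from 3·(1,0) + (0,1)
step 1: (10, 3)  from 3·(3,1) + (1,0)
fundamental: x₁=10, y₁=3  (since 100 − 11·9 = 1)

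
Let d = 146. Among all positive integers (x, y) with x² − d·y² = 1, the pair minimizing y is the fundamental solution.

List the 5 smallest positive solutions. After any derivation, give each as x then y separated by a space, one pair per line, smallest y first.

145 12
42049 3480
12194065 1009188
3536236801 292661040
1025496478225 84870692412

√146 → a₀=12, period (12,24); ℓ=2 even so k=1
k=0  a_k=12  p_k/q_k = 12/1
k=1  a_k=12  p_k/q_k = 145/12
(x₁, y₁) = (145, 12);  145² − 146·12² = 1 ✓
n=2: (145,12)∘(145,12) = (145·145+146·12·12, 145·12+12·145) = (42049,3480)
n=3: (42049,3480)∘(145,12) = (145·42049+146·12·3480, 145·3480+12·42049) = (12194065,1009188)
n=4: (12194065,1009188)∘(145,12) = (145·12194065+146·12·1009188, 145·1009188+12·12194065) = (3536236801,292661040)
n=5: (3536236801,292661040)∘(145,12) = (145·3536236801+146·12·292661040, 145·292661040+12·3536236801) = (1025496478225,84870692412)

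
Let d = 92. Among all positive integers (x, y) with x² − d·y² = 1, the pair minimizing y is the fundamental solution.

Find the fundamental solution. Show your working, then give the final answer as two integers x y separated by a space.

1151 120

d=92: √d = [9; 1,1,2,4,2,1,1,18] (ℓ=8, even), read p_7/q_7
k=0  a_k=9  p_k/q_k = 9/1
k=1  a_k=1  p_k/q_k = 10/1
k=2  a_k=1  p_k/q_k = 19/2
k=3  a_k=2  p_k/q_k = 48/5
k=4  a_k=4  p_k/q_k = 211/22
…
k=6  a_k=1  p_k/q_k = 681/71
k=7  a_k=1  p_k/q_k = 1151/120
(x₁, y₁) = (1151, 120);  1151² − 92·120² = 1 ✓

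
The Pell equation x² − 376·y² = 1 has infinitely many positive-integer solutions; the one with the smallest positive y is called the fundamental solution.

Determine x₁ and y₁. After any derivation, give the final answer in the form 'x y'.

d=376: √d = [19; 2,1,1,3,1,…,1,2,38] (ℓ=16, even), read p_15/q_15
i=0: a=19 ⇒ p=19, q=1
…
i=4: a=3 ⇒ p=349, q=18
i=5: a=1 ⇒ p=446, q=23
i=6: a=2 ⇒ p=1241, q=64
i=7: a=2 ⇒ p=2928, q=151
i=8: a=4 ⇒ p=12953, q=668
…
i=11: a=1 ⇒ p=99455, q=5129
i=12: a=3 ⇒ p=368986, q=19029
i=13: a=1 ⇒ p=468441, q=24158
i=14: a=1 ⇒ p=837427, q=43187
i=15: a=2 ⇒ p=2143295, q=110532
→ (2143295, 110532).  Check: 2143295²=4593713457025, 376·110532²=4593713457024, difference 1.

2143295 110532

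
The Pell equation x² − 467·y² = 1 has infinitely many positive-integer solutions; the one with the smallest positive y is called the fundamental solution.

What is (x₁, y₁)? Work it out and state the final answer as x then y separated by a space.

√467 = [21; 1,1,1,1,3,…,1,1,42, …], period ℓ=14 (even) → k=13
k=0  a_k=21  p_k/q_k = 21/1
k=1  a_k=1  p_k/q_k = 22/1
…
k=3  a_k=1  p_k/q_k = 65/3
k=4  a_k=1  p_k/q_k = 108/5
…
k=7  a_k=21  p_k/q_k = 27164/1257
…
k=9  a_k=3  p_k/q_k = 275465/12747
…
k=11  a_k=1  p_k/q_k = 633697/29324
k=12  a_k=1  p_k/q_k = 991929/45901
k=13  a_k=1  p_k/q_k = 1625626/75225
→ (1625626, 75225).  Check: 1625626²=2642659891876, 467·75225²=2642659891875, difference 1.

1625626 75225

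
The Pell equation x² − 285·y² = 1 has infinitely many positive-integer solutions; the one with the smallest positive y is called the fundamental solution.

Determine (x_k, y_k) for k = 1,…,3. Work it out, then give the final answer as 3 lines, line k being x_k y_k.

2431 144
11819521 700128
57466508671 3404022192

√285 = [16; 1,7,2,7,1,32, …], period ℓ=6 (even) → k=5
step 0: (16, 1)  from 16·(1,0) + (0,1)
step 1: (17, 1)  from 1·(16,1) + (1,0)
step 2: (135, 8)  from 7·(17,1) + (16,1)
…
step 4: (2144, 127)  from 7·(287,17) + (135,8)
step 5: (2431, 144)  from 1·(2144,127) + (287,17)
→ (2431, 144).  Check: 2431²=5909761, 285·144²=5909760, difference 1.
n=2: (2431,144)∘(2431,144) = (2431·2431+285·144·144, 2431·144+144·2431) = (11819521,700128)
n=3: (11819521,700128)∘(2431,144) = (2431·11819521+285·144·700128, 2431·700128+144·11819521) = (57466508671,3404022192)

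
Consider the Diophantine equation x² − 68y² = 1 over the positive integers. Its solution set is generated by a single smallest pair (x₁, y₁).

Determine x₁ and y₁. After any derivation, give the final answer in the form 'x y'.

33 4

d=68: √d = [8; 4,16] (ℓ=2, even), read p_1/q_1
step 0: (8, 1)  from 8·(1,0) + (0,1)
step 1: (33, 4)  from 4·(8,1) + (1,0)
fundamental: x₁=33, y₁=4  (since 1089 − 68·16 = 1)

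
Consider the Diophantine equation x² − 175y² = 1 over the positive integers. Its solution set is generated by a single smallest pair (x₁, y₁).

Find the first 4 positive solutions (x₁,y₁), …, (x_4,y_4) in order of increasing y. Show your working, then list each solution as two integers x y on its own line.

√175 → a₀=13, period (4,2,1,2,4,26); ℓ=6 even so k=5
step 0: (13, 1)  from 13·(1,0) + (0,1)
step 1: (53, 4)  from 4·(13,1) + (1,0)
step 2: (119, 9)  from 2·(53,4) + (13,1)
step 3: (172, 13)  from 1·(119,9) + (53,4)
step 4: (463, 35)  from 2·(172,13) + (119,9)
step 5: (2024, 153)  from 4·(463,35) + (172,13)
(x₁, y₁) = (2024, 153);  2024² − 175·153² = 1 ✓
(2024+153√175)^2 = 8193151 + 619344√175
(2024+153√175)^3 = 33165873224 + 2507104359√175
(2024+153√175)^4 = 134255446617601 + 10148757825888√175

2024 153
8193151 619344
33165873224 2507104359
134255446617601 10148757825888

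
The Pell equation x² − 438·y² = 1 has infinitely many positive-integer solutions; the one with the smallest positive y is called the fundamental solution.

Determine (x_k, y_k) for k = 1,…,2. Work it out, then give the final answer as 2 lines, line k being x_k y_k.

√438 = [20; 1,12,1,40, …], period ℓ=4 (even) → k=3
k=0  a_k=20  p_k/q_k = 20/1
…
k=2  a_k=12  p_k/q_k = 272/13
k=3  a_k=1  p_k/q_k = 293/14
fundamental: x₁=293, y₁=14  (since 85849 − 438·196 = 1)
(x_2, y_2) = (293·293 + 438·14·14, 293·14 + 14·293) = (171697, 8204)

293 14
171697 8204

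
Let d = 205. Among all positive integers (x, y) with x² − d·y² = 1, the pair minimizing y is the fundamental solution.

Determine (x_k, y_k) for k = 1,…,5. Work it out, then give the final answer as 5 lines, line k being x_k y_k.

[14; 3,6,1,4,1,6,3,28] for √205; ℓ=8 ⇒ convergent index 7
a_0=14:  p_0=14·1+0=14,  q_0=14·0+1=1
a_1=3:  p_1=3·14+1=43,  q_1=3·1+0=3
a_2=6:  p_2=6·43+14=272,  q_2=6·3+1=19
a_3=1:  p_3=1·272+43=315,  q_3=1·19+3=22
a_4=4:  p_4=4·315+272=1532,  q_4=4·22+19=107
a_5=1:  p_5=1·1532+315=1847,  q_5=1·107+22=129
a_6=6:  p_6=6·1847+1532=12614,  q_6=6·129+107=881
a_7=3:  p_7=3·12614+1847=39689,  q_7=3·881+129=2772
(x₁, y₁) = (39689, 2772);  39689² − 205·2772² = 1 ✓
n=2: (39689,2772)∘(39689,2772) = (39689·39689+205·2772·2772, 39689·2772+2772·39689) = (3150433441,220035816)
n=3: (3150433441,220035816)∘(39689,2772) = (39689·3150433441+205·2772·220035816, 39689·220035816+2772·3150433441) = (250075105640009,17466002999676)
n=4: (250075105640009,17466002999676)∘(39689,2772) = (39689·250075105640009+205·2772·17466002999676, 39689·17466002999676+2772·250075105640009) = (19850461732342200961,1386416385888245712)
n=5: (19850461732342200961,1386416385888245712)∘(39689,2772) = (39689·19850461732342200961+205·2772·1386416385888245712, 39689·1386416385888245712+2772·19850461732342200961) = (1575689951139784122242249,110050959861571165127460)

39689 2772
3150433441 220035816
250075105640009 17466002999676
19850461732342200961 1386416385888245712
1575689951139784122242249 110050959861571165127460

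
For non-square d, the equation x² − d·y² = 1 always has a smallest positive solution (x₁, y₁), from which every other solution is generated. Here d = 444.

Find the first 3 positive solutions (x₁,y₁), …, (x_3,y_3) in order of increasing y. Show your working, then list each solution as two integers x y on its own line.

√444 = [21; 14,42, …], period ℓ=2 (even) → k=1
step 0: (21, 1)  from 21·(1,0) + (0,1)
step 1: (295, 14)  from 14·(21,1) + (1,0)
(x₁, y₁) = (295, 14);  295² − 444·14² = 1 ✓
k=2:  x_2 = 295·295+444·14·14 = 174049,  y_2 = 295·14+14·295 = 8260
k=3:  x_3 = 295·174049+444·14·8260 = 102688615,  y_3 = 295·8260+14·174049 = 4873386

295 14
174049 8260
102688615 4873386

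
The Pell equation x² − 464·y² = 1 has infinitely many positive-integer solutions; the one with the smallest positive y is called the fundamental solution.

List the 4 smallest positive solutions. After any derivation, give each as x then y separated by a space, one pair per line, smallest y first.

√464 → a₀=21, period (1,1,5,1,1,1,5,1,1,42); ℓ=10 even so k=9
k=0  a_k=21  p_k/q_k = 21/1
k=1  a_k=1  p_k/q_k = 22/1
k=2  a_k=1  p_k/q_k = 43/2
…
k=4  a_k=1  p_k/q_k = 280/13
k=5  a_k=1  p_k/q_k = 517/24
k=6  a_k=1  p_k/q_k = 797/37
k=7  a_k=5  p_k/q_k = 4502/209
k=8  a_k=1  p_k/q_k = 5299/246
k=9  a_k=1  p_k/q_k = 9801/455
fundamental: x₁=9801, y₁=455  (since 96059601 − 464·207025 = 1)
n=2: (9801,455)∘(9801,455) = (9801·9801+464·455·455, 9801·455+455·9801) = (192119201,8918910)
n=3: (192119201,8918910)∘(9801,455) = (9801·192119201+464·455·8918910, 9801·8918910+455·192119201) = (3765920568201,174828473365)
n=4: (3765920568201,174828473365)∘(9801,455) = (9801·3765920568201+464·455·174828473365, 9801·174828473365+455·3765920568201) = (73819574785756801,3426987725981820)

9801 455
192119201 8918910
3765920568201 174828473365
73819574785756801 3426987725981820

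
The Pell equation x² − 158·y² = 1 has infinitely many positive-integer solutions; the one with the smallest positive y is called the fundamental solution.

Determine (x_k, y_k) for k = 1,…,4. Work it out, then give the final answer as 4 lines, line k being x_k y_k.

√158 → a₀=12, period (1,1,3,12,3,1,1,24); ℓ=8 even so k=7
step 0: (12, 1)  from 12·(1,0) + (0,1)
step 1: (13, 1)  from 1·(12,1) + (1,0)
step 2: (25, 2)  from 1·(13,1) + (12,1)
step 3: (88, 7)  from 3·(25,2) + (13,1)
step 4: (1081, 86)  from 12·(88,7) + (25,2)
step 5: (3331, 265)  from 3·(1081,86) + (88,7)
step 6: (4412, 351)  from 1·(3331,265) + (1081,86)
step 7: (7743, 616)  from 1·(4412,351) + (3331,265)
fundamental: x₁=7743, y₁=616  (since 59954049 − 158·379456 = 1)
(7743+616√158)^2 = 119908097 + 9539376√158
(7743+616√158)^3 = 1856896782399 + 147726776120√158
(7743+616√158)^4 = 28755903452322817 + 2287696845454944√158

7743 616
119908097 9539376
1856896782399 147726776120
28755903452322817 2287696845454944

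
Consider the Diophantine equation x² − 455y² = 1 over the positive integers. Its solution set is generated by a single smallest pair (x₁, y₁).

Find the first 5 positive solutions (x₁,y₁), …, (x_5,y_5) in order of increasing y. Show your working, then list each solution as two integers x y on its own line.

64 3
8191 384
1048384 49149
134184961 6290688
17174626624 805158915

d=455: √d = [21; 3,42] (ℓ=2, even), read p_1/q_1
k=0  a_k=21  p_k/q_k = 21/1
k=1  a_k=3  p_k/q_k = 64/3
→ (64, 3).  Check: 64²=4096, 455·3²=4095, difference 1.
n=2: (64,3)∘(64,3) = (64·64+455·3·3, 64·3+3·64) = (8191,384)
n=3: (8191,384)∘(64,3) = (64·8191+455·3·384, 64·384+3·8191) = (1048384,49149)
n=4: (1048384,49149)∘(64,3) = (64·1048384+455·3·49149, 64·49149+3·1048384) = (134184961,6290688)
n=5: (134184961,6290688)∘(64,3) = (64·134184961+455·3·6290688, 64·6290688+3·134184961) = (17174626624,805158915)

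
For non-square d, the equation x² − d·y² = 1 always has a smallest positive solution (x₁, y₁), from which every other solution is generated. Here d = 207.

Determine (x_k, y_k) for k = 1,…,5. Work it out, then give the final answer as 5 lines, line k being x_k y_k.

1151 80
2649601 184160
6099380351 423936240
14040770918401 975901040320
32321848554778751 2246523770880400

√207 → a₀=14, period (2,1,1,2,1,1,2,28); ℓ=8 even so k=7
i=0: a=14 ⇒ p=14, q=1
i=1: a=2 ⇒ p=29, q=2
i=2: a=1 ⇒ p=43, q=3
…
i=5: a=1 ⇒ p=259, q=18
i=6: a=1 ⇒ p=446, q=31
i=7: a=2 ⇒ p=1151, q=80
(x₁, y₁) = (1151, 80);  1151² − 207·80² = 1 ✓
(x_2, y_2) = (1151·1151 + 207·80·80, 1151·80 + 80·1151) = (2649601, 184160)
(x_3, y_3) = (1151·2649601 + 207·80·184160, 1151·184160 + 80·2649601) = (6099380351, 423936240)
(x_4, y_4) = (1151·6099380351 + 207·80·423936240, 1151·423936240 + 80·6099380351) = (14040770918401, 975901040320)
(x_5, y_5) = (1151·14040770918401 + 207·80·975901040320, 1151·975901040320 + 80·14040770918401) = (32321848554778751, 2246523770880400)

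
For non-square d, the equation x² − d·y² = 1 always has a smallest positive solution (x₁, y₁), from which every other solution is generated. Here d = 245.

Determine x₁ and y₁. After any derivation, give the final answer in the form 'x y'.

√245 = [15; 1,1,1,7,6,7,1,1,1,30, …], period ℓ=10 (even) → k=9
a_0=15:  p_0=15·1+0=15,  q_0=15·0+1=1
…
a_3=1:  p_3=1·31+16=47,  q_3=1·2+1=3
…
a_6=7:  p_6=7·2207+360=15809,  q_6=7·141+23=1010
…
a_8=1:  p_8=1·18016+15809=33825,  q_8=1·1151+1010=2161
a_9=1:  p_9=1·33825+18016=51841,  q_9=1·2161+1151=3312
(x₁, y₁) = (51841, 3312);  51841² − 245·3312² = 1 ✓

51841 3312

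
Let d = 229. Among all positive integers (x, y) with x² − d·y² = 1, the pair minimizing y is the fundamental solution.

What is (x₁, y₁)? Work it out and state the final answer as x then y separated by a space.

√229 = [15; 7,1,1,7,30, …], period ℓ=5 (odd) → k=9
a_0=15:  p_0=15·1+0=15,  q_0=15·0+1=1
a_1=7:  p_1=7·15+1=106,  q_1=7·1+0=7
…
a_3=1:  p_3=1·121+106=227,  q_3=1·8+7=15
a_4=7:  p_4=7·227+121=1710,  q_4=7·15+8=113
a_5=30:  p_5=30·1710+227=51527,  q_5=30·113+15=3405
…
a_7=1:  p_7=1·362399+51527=413926,  q_7=1·23948+3405=27353
a_8=1:  p_8=1·413926+362399=776325,  q_8=1·27353+23948=51301
a_9=7:  p_9=7·776325+413926=5848201,  q_9=7·51301+27353=386460
fundamental: x₁=5848201, y₁=386460  (since 34201454936401 − 229·149351331600 = 1)

5848201 386460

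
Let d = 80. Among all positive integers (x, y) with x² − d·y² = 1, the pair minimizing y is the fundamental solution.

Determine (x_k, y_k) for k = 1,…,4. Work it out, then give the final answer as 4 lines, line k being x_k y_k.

√80 = [8; 1,16, …], period ℓ=2 (even) → k=1
k=0  a_k=8  p_k/q_k = 8/1
k=1  a_k=1  p_k/q_k = 9/1
→ (9, 1).  Check: 9²=81, 80·1²=80, difference 1.
n=2: (9,1)∘(9,1) = (9·9+80·1·1, 9·1+1·9) = (161,18)
n=3: (161,18)∘(9,1) = (9·161+80·1·18, 9·18+1·161) = (2889,323)
n=4: (2889,323)∘(9,1) = (9·2889+80·1·323, 9·323+1·2889) = (51841,5796)

9 1
161 18
2889 323
51841 5796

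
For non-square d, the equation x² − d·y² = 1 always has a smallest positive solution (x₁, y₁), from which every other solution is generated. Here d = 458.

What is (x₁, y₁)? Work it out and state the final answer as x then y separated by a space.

22899 1070

d=458: √d = [21; 2,2,42] (ℓ=3, odd), read p_5/q_5
a_0=21:  p_0=21·1+0=21,  q_0=21·0+1=1
…
a_2=2:  p_2=2·43+21=107,  q_2=2·2+1=5
…
a_4=2:  p_4=2·4537+107=9181,  q_4=2·212+5=429
a_5=2:  p_5=2·9181+4537=22899,  q_5=2·429+212=1070
(x₁, y₁) = (22899, 1070);  22899² − 458·1070² = 1 ✓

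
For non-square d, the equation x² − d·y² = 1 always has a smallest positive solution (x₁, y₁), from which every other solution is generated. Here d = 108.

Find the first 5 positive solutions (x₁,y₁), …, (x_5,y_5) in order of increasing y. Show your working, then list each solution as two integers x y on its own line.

1351 130
3650401 351260
9863382151 949104390
26650854921601 2564479710520
72010600134783751 6929223228720650

√108 → a₀=10, period (2,1,1,4,1,1,2,20); ℓ=8 even so k=7
k=0  a_k=10  p_k/q_k = 10/1
…
k=2  a_k=1  p_k/q_k = 31/3
…
k=6  a_k=1  p_k/q_k = 530/51
k=7  a_k=2  p_k/q_k = 1351/130
(x₁, y₁) = (1351, 130);  1351² − 108·130² = 1 ✓
k=2:  x_2 = 1351·1351+108·130·130 = 3650401,  y_2 = 1351·130+130·1351 = 351260
k=3:  x_3 = 1351·3650401+108·130·351260 = 9863382151,  y_3 = 1351·351260+130·3650401 = 949104390
k=4:  x_4 = 1351·9863382151+108·130·949104390 = 26650854921601,  y_4 = 1351·949104390+130·9863382151 = 2564479710520
k=5:  x_5 = 1351·26650854921601+108·130·2564479710520 = 72010600134783751,  y_5 = 1351·2564479710520+130·26650854921601 = 6929223228720650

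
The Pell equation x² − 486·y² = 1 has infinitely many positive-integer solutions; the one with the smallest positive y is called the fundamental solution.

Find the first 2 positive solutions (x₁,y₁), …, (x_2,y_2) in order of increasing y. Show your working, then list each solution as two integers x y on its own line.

√486 → a₀=22, period (22,44); ℓ=2 even so k=1
step 0: (22, 1)  from 22·(1,0) + (0,1)
step 1: (485, 22)  from 22·(22,1) + (1,0)
→ (485, 22).  Check: 485²=235225, 486·22²=235224, difference 1.
(x_2, y_2) = (485·485 + 486·22·22, 485·22 + 22·485) = (470449, 21340)

485 22
470449 21340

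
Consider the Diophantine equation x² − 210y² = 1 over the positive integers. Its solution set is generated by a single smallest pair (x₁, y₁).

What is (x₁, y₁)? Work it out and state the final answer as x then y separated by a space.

29 2

√210 → a₀=14, period (2,28); ℓ=2 even so k=1
k=0  a_k=14  p_k/q_k = 14/1
k=1  a_k=2  p_k/q_k = 29/2
fundamental: x₁=29, y₁=2  (since 841 − 210·4 = 1)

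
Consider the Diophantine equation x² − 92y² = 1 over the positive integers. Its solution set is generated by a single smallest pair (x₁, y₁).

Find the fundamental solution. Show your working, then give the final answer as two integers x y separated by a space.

√92 → a₀=9, period (1,1,2,4,2,1,1,18); ℓ=8 even so k=7
i=0: a=9 ⇒ p=9, q=1
…
i=2: a=1 ⇒ p=19, q=2
…
i=4: a=4 ⇒ p=211, q=22
i=5: a=2 ⇒ p=470, q=49
i=6: a=1 ⇒ p=681, q=71
i=7: a=1 ⇒ p=1151, q=120
→ (1151, 120).  Check: 1151²=1324801, 92·120²=1324800, difference 1.

1151 120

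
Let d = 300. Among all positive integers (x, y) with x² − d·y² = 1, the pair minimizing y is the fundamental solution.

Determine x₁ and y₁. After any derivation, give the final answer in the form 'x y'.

d=300: √d = [17; 3,8,3,34] (ℓ=4, even), read p_3/q_3
a_0=17:  p_0=17·1+0=17,  q_0=17·0+1=1
a_1=3:  p_1=3·17+1=52,  q_1=3·1+0=3
a_2=8:  p_2=8·52+17=433,  q_2=8·3+1=25
a_3=3:  p_3=3·433+52=1351,  q_3=3·25+3=78
(x₁, y₁) = (1351, 78);  1351² − 300·78² = 1 ✓

1351 78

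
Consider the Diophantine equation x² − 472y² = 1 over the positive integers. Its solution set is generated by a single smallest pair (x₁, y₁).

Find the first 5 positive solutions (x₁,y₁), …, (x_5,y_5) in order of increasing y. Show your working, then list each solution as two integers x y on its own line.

306917 14127
188396089777 8671632918
115643925371868101 5322943120573485
70986173286526887819457 3267403467465432958572
43573726693046301732396700037 2005643340042853631571511563

d=472: √d = [21; 1,2,1,1,1,…,2,1,42] (ℓ=14, even), read p_13/q_13
i=0: a=21 ⇒ p=21, q=1
i=1: a=1 ⇒ p=22, q=1
i=2: a=2 ⇒ p=65, q=3
i=3: a=1 ⇒ p=87, q=4
i=4: a=1 ⇒ p=152, q=7
…
i=6: a=4 ⇒ p=1108, q=51
i=7: a=5 ⇒ p=5779, q=266
i=8: a=4 ⇒ p=24224, q=1115
…
i=12: a=2 ⇒ p=222687, q=10250
i=13: a=1 ⇒ p=306917, q=14127
→ (306917, 14127).  Check: 306917²=94198044889, 472·14127²=94198044888, difference 1.
n=2: (306917,14127)∘(306917,14127) = (306917·306917+472·14127·14127, 306917·14127+14127·306917) = (188396089777,8671632918)
n=3: (188396089777,8671632918)∘(306917,14127) = (306917·188396089777+472·14127·8671632918, 306917·8671632918+14127·188396089777) = (115643925371868101,5322943120573485)
n=4: (115643925371868101,5322943120573485)∘(306917,14127) = (306917·115643925371868101+472·14127·5322943120573485, 306917·5322943120573485+14127·115643925371868101) = (70986173286526887819457,3267403467465432958572)
n=5: (70986173286526887819457,3267403467465432958572)∘(306917,14127) = (306917·70986173286526887819457+472·14127·3267403467465432958572, 306917·3267403467465432958572+14127·70986173286526887819457) = (43573726693046301732396700037,2005643340042853631571511563)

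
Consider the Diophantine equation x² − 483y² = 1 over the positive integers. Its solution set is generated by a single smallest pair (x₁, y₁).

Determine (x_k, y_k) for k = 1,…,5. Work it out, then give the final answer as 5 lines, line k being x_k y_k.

22 1
967 44
42526 1935
1870177 85096
82245262 3742289

d=483: √d = [21; 1,42] (ℓ=2, even), read p_1/q_1
step 0: (21, 1)  from 21·(1,0) + (0,1)
step 1: (22, 1)  from 1·(21,1) + (1,0)
(x₁, y₁) = (22, 1);  22² − 483·1² = 1 ✓
k=2:  x_2 = 22·22+483·1·1 = 967,  y_2 = 22·1+1·22 = 44
k=3:  x_3 = 22·967+483·1·44 = 42526,  y_3 = 22·44+1·967 = 1935
k=4:  x_4 = 22·42526+483·1·1935 = 1870177,  y_4 = 22·1935+1·42526 = 85096
k=5:  x_5 = 22·1870177+483·1·85096 = 82245262,  y_5 = 22·85096+1·1870177 = 3742289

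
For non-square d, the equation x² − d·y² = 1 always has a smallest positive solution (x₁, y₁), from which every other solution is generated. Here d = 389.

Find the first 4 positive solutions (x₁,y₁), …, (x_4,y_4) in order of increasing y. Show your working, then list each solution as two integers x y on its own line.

[19; 1,2,1,1,1,1,2,1,38] for √389; ℓ=9 ⇒ convergent index 17
a_0=19:  p_0=19·1+0=19,  q_0=19·0+1=1
a_1=1:  p_1=1·19+1=20,  q_1=1·1+0=1
a_2=2:  p_2=2·20+19=59,  q_2=2·1+1=3
a_3=1:  p_3=1·59+20=79,  q_3=1·3+1=4
a_4=1:  p_4=1·79+59=138,  q_4=1·4+3=7
a_5=1:  p_5=1·138+79=217,  q_5=1·7+4=11
a_6=1:  p_6=1·217+138=355,  q_6=1·11+7=18
a_7=2:  p_7=2·355+217=927,  q_7=2·18+11=47
a_8=1:  p_8=1·927+355=1282,  q_8=1·47+18=65
a_9=38:  p_9=38·1282+927=49643,  q_9=38·65+47=2517
…
a_11=2:  p_11=2·50925+49643=151493,  q_11=2·2582+2517=7681
…
a_13=1:  p_13=1·202418+151493=353911,  q_13=1·10263+7681=17944
a_14=1:  p_14=1·353911+202418=556329,  q_14=1·17944+10263=28207
…
a_16=2:  p_16=2·910240+556329=2376809,  q_16=2·46151+28207=120509
a_17=1:  p_17=1·2376809+910240=3287049,  q_17=1·120509+46151=166660
fundamental: x₁=3287049, y₁=166660  (since 10804691128401 − 389·27775555600 = 1)
(3287049+166660√389)^2 = 21609382256801 + 1095639172680√389
(3287049+166660√389)^3 = 142062196675667653449 + 7202839293837075980√389
(3287049+166660√389)^4 = 933930803041091759821507201 + 47352171395934637886793360√389

3287049 166660
21609382256801 1095639172680
142062196675667653449 7202839293837075980
933930803041091759821507201 47352171395934637886793360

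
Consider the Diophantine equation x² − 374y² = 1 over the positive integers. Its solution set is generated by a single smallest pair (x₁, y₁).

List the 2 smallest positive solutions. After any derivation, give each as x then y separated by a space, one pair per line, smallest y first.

√374 = [19; 2,1,18,1,2,38, …], period ℓ=6 (even) → k=5
step 0: (19, 1)  from 19·(1,0) + (0,1)
…
step 4: (1141, 59)  from 1·(1083,56) + (58,3)
step 5: (3365, 174)  from 2·(1141,59) + (1083,56)
(x₁, y₁) = (3365, 174);  3365² − 374·174² = 1 ✓
(x_2, y_2) = (3365·3365 + 374·174·174, 3365·174 + 174·3365) = (22646449, 1171020)

3365 174
22646449 1171020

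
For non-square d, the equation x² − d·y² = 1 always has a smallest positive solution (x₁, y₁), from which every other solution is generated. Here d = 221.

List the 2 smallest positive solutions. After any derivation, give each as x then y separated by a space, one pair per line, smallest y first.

1665 112
5544449 372960

√221 → a₀=14, period (1,6,2,6,1,28); ℓ=6 even so k=5
i=0: a=14 ⇒ p=14, q=1
i=1: a=1 ⇒ p=15, q=1
…
i=4: a=6 ⇒ p=1442, q=97
i=5: a=1 ⇒ p=1665, q=112
(x₁, y₁) = (1665, 112);  1665² − 221·112² = 1 ✓
k=2:  x_2 = 1665·1665+221·112·112 = 5544449,  y_2 = 1665·112+112·1665 = 372960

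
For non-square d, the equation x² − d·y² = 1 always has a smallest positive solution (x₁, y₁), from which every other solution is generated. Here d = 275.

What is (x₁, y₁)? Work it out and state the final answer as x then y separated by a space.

√275 = [16; 1,1,2,1,1,32, …], period ℓ=6 (even) → k=5
a_0=16:  p_0=16·1+0=16,  q_0=16·0+1=1
a_1=1:  p_1=1·16+1=17,  q_1=1·1+0=1
a_2=1:  p_2=1·17+16=33,  q_2=1·1+1=2
a_3=2:  p_3=2·33+17=83,  q_3=2·2+1=5
a_4=1:  p_4=1·83+33=116,  q_4=1·5+2=7
a_5=1:  p_5=1·116+83=199,  q_5=1·7+5=12
(x₁, y₁) = (199, 12);  199² − 275·12² = 1 ✓

199 12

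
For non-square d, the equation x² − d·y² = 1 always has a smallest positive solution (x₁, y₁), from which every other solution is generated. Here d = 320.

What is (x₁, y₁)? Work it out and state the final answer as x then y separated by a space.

161 9

[17; 1,7,1,34] for √320; ℓ=4 ⇒ convergent index 3
a_0=17:  p_0=17·1+0=17,  q_0=17·0+1=1
…
a_2=7:  p_2=7·18+17=143,  q_2=7·1+1=8
a_3=1:  p_3=1·143+18=161,  q_3=1·8+1=9
→ (161, 9).  Check: 161²=25921, 320·9²=25920, difference 1.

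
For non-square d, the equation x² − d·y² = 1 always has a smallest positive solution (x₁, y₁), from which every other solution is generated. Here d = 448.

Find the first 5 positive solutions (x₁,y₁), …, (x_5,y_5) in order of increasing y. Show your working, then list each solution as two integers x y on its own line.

[21; 6,42] for √448; ℓ=2 ⇒ convergent index 1
k=0  a_k=21  p_k/q_k = 21/1
k=1  a_k=6  p_k/q_k = 127/6
→ (127, 6).  Check: 127²=16129, 448·6²=16128, difference 1.
(x_2, y_2) = (127·127 + 448·6·6, 127·6 + 6·127) = (32257, 1524)
(x_3, y_3) = (127·32257 + 448·6·1524, 127·1524 + 6·32257) = (8193151, 387090)
(x_4, y_4) = (127·8193151 + 448·6·387090, 127·387090 + 6·8193151) = (2081028097, 98319336)
(x_5, y_5) = (127·2081028097 + 448·6·98319336, 127·98319336 + 6·2081028097) = (528572943487, 24972724254)

127 6
32257 1524
8193151 387090
2081028097 98319336
528572943487 24972724254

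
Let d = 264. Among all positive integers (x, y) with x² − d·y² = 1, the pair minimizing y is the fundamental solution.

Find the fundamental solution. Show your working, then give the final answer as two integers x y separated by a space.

65 4

√264 = [16; 4,32, …], period ℓ=2 (even) → k=1
step 0: (16, 1)  from 16·(1,0) + (0,1)
step 1: (65, 4)  from 4·(16,1) + (1,0)
(x₁, y₁) = (65, 4);  65² − 264·4² = 1 ✓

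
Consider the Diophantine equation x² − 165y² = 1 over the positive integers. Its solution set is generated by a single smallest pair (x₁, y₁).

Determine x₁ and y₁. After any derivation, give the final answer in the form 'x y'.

d=165: √d = [12; 1,5,2,5,1,24] (ℓ=6, even), read p_5/q_5
a_0=12:  p_0=12·1+0=12,  q_0=12·0+1=1
a_1=1:  p_1=1·12+1=13,  q_1=1·1+0=1
a_2=5:  p_2=5·13+12=77,  q_2=5·1+1=6
…
a_4=5:  p_4=5·167+77=912,  q_4=5·13+6=71
a_5=1:  p_5=1·912+167=1079,  q_5=1·71+13=84
fundamental: x₁=1079, y₁=84  (since 1164241 − 165·7056 = 1)

1079 84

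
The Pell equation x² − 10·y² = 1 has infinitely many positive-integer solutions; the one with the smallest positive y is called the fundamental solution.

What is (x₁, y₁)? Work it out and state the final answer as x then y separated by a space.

19 6

d=10: √d = [3; 6] (ℓ=1, odd), read p_1/q_1
a_0=3:  p_0=3·1+0=3,  q_0=3·0+1=1
a_1=6:  p_1=6·3+1=19,  q_1=6·1+0=6
→ (19, 6).  Check: 19²=361, 10·6²=360, difference 1.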